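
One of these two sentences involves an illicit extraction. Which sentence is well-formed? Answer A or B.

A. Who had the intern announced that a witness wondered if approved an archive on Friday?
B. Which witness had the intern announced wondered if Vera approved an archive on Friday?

In A, the wh-phrase is extracted from inside a wh-island (introduced by "if"), which blocks movement.
In B, the extraction path crosses only that-complement boundaries, which are transparent.
So B is grammatical.

B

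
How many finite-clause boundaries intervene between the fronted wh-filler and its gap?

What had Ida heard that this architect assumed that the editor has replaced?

2

"what" is extracted from the object of "replaced".
Boundaries crossed, outermost first: [that], [that] — 2 in total.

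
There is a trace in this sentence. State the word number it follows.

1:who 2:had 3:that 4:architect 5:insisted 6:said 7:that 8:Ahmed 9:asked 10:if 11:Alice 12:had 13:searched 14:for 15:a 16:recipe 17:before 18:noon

The displaced element is "who" (word 1).
It is linked across 1 clause boundary (Ø).
It functions as the subject of "said", so the gap sits immediately after word 5 ("insisted").
Base order: That architect had insisted that who said that Ahmed asked if Alice had searched for a recipe before noon.

5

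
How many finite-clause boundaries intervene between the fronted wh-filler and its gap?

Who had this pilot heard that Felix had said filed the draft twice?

"who" is extracted from the subject of "filed".
Boundaries crossed, outermost first: [that], [Ø] — 2 in total.

2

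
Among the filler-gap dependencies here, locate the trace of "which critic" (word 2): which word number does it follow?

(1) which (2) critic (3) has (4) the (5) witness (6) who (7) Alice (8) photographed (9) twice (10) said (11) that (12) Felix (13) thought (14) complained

The displaced element is "which critic" (word 2).
It is linked across 2 clause boundaries (that → Ø).
It functions as the subject of "complained", so the gap sits immediately after word 13 ("thought").
Base order: The witness who Alice photographed twice has said that Felix thought that which critic complained.

13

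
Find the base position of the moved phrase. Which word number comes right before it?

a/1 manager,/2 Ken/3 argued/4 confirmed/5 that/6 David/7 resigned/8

The displaced element is "a manager" (word 2).
It is linked across 1 clause boundary (Ø).
It functions as the subject of "confirmed", so the gap sits immediately after word 4 ("argued").
Base order: Ken argued that a manager confirmed that David resigned.

4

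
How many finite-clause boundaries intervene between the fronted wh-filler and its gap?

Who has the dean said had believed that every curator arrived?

1

"who" is extracted from the subject of "believed".
Boundaries crossed, outermost first: [Ø] — 1 in total.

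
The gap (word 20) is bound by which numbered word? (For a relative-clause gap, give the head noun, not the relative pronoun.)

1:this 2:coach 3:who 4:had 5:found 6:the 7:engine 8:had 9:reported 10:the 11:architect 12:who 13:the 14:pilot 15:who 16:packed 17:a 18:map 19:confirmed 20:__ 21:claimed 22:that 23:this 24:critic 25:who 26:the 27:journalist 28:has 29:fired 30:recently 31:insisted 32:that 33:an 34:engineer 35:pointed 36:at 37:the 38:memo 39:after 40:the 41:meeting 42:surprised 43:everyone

11

The gap at 20 is the subject of "claimed", inside a relative clause.
The relative pronoun is "who" (word 12); it is bound by the head noun immediately before it.
Its filler is the head noun "architect", at word 11.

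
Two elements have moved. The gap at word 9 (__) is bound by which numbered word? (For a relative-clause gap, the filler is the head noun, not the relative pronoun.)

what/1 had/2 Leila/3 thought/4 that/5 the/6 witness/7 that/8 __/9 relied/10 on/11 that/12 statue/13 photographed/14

7

The marked gap is inside the relative clause, the subject of "relied".
Its filler is the head noun "witness" (via "that"), at word 7.
(The other dependency links word 1 to a gap after word 14.)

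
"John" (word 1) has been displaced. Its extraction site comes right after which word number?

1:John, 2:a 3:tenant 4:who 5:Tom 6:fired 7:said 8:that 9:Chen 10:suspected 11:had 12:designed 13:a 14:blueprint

10

The displaced element is "John" (word 1).
It is linked across 2 clause boundaries (that → Ø).
It functions as the subject of "designed", so the gap sits immediately after word 10 ("suspected").
Base order: A tenant who Tom fired said that Chen suspected that John had designed a blueprint.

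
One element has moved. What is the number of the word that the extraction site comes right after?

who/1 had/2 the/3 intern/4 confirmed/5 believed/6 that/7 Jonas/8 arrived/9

5

The displaced element is "who" (word 1).
It is linked across 1 clause boundary (Ø).
It functions as the subject of "believed", so the gap sits immediately after word 5 ("confirmed").
Base order: The intern had confirmed who believed that Jonas arrived.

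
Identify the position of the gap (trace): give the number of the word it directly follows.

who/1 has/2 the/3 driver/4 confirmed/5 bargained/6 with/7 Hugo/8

5

The displaced element is "who" (word 1).
It is linked across 1 clause boundary (Ø).
It functions as the subject of "bargained", so the gap sits immediately after word 5 ("confirmed").
Base order: The driver has confirmed who bargained with Hugo.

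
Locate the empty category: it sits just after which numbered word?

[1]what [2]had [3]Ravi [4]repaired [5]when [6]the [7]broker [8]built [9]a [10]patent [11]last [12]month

4

The displaced element is "what" (word 1).
It functions as the direct object of "repaired", so the gap sits immediately after word 4 ("repaired").
Base order: Ravi had repaired what when the broker built a patent last month.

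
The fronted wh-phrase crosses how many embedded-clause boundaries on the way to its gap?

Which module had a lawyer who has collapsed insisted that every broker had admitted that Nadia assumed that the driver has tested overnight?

3

"which module" is extracted from the object of "tested".
Boundaries crossed, outermost first: [that], [that], [that] — 3 in total.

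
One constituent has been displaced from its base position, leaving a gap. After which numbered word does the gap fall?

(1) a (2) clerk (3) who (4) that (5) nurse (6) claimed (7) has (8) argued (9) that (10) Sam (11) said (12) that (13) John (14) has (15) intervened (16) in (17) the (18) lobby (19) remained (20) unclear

The displaced element is "a clerk" (word 2).
It is linked across 1 clause boundary (Ø).
It functions as the subject of "argued", so the gap sits immediately after word 6 ("claimed").
Base order: That nurse claimed that a clerk has argued that Sam said that John has intervened in the lobby.

6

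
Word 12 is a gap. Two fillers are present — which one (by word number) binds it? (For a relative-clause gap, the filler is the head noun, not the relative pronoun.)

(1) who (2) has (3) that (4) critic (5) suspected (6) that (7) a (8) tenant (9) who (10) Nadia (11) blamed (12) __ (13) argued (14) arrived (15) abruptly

The marked gap is inside the relative clause, the direct object of "blamed".
Its filler is the head noun "tenant" (via "who"), at word 8.
(The other dependency links word 1 to a gap after word 13.)

8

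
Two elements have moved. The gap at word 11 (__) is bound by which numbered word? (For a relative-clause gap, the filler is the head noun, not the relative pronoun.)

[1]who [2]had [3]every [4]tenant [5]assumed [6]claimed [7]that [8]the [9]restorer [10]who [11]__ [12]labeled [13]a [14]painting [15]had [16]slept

The marked gap is inside the relative clause, the subject of "labeled".
Its filler is the head noun "restorer" (via "who"), at word 9.
(The other dependency links word 1 to a gap after word 5.)

9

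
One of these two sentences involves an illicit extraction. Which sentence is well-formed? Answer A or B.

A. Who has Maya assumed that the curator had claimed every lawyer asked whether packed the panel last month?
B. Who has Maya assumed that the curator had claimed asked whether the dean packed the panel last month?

B

In A, the wh-phrase is extracted from inside a wh-island (introduced by "whether"), which blocks movement.
In B, the extraction path crosses only that-complement boundaries, which are transparent.
So B is grammatical.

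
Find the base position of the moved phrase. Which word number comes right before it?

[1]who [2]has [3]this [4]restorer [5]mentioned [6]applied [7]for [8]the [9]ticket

The displaced element is "who" (word 1).
It is linked across 1 clause boundary (Ø).
It functions as the subject of "applied", so the gap sits immediately after word 5 ("mentioned").
Base order: This restorer has mentioned that who applied for the ticket.

5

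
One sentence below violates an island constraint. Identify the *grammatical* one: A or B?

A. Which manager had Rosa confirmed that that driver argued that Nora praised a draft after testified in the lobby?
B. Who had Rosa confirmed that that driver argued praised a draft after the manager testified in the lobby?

In A, the wh-phrase is extracted from inside an adjunct island (introduced by "after"), which blocks movement.
In B, the extraction path crosses only that-complement boundaries, which are transparent.
So B is grammatical.

B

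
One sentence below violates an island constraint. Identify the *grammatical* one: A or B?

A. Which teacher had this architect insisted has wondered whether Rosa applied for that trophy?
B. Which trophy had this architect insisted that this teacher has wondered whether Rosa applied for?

In B, the wh-phrase is extracted from inside a wh-island (introduced by "whether"), which blocks movement.
In A, the extraction path crosses only that-complement boundaries, which are transparent.
So A is grammatical.

A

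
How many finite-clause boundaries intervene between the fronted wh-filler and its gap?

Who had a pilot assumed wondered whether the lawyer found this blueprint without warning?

1

"who" is extracted from the subject of "wondered".
Boundaries crossed, outermost first: [Ø] — 1 in total.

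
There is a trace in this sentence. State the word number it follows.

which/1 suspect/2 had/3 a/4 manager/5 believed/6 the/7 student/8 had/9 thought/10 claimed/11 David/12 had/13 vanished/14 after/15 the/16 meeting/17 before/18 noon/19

The displaced element is "which suspect" (word 2).
It is linked across 2 clause boundaries (Ø → Ø).
It functions as the subject of "claimed", so the gap sits immediately after word 10 ("thought").
Base order: A manager had believed the student had thought that which suspect claimed David had vanished after the meeting before noon.

10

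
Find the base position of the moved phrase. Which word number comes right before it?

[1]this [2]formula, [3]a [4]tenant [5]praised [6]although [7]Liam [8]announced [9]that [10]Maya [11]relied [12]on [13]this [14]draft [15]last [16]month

The displaced element is "this formula" (word 2).
It functions as the direct object of "praised", so the gap sits immediately after word 5 ("praised").
Base order: A tenant praised this formula although Liam announced that Maya relied on this draft last month.

5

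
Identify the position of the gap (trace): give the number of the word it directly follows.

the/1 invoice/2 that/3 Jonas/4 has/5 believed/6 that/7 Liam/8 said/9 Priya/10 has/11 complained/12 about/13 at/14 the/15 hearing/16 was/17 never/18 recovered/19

The displaced element is "the invoice" (word 2).
It is linked across 2 clause boundaries (that → Ø).
It functions as the object of the preposition "about" of "complained", so the gap sits immediately after word 13 ("about").
Base order: Jonas has believed that Liam said Priya has complained about the invoice at the hearing.

13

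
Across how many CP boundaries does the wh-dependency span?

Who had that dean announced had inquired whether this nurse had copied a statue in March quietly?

1

"who" is extracted from the subject of "inquired".
Boundaries crossed, outermost first: [Ø] — 1 in total.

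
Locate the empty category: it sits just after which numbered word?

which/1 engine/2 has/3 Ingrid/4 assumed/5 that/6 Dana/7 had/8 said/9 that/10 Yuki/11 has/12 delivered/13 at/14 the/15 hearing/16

The displaced element is "which engine" (word 2).
It is linked across 2 clause boundaries (that → that).
It functions as the direct object of "delivered", so the gap sits immediately after word 13 ("delivered").
Base order: Ingrid has assumed that Dana had said that Yuki has delivered which engine at the hearing.

13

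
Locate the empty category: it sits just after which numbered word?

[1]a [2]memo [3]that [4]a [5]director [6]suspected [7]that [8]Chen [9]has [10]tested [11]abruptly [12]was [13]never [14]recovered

The displaced element is "a memo" (word 2).
It is linked across 1 clause boundary (that).
It functions as the direct object of "tested", so the gap sits immediately after word 10 ("tested").
Base order: A director suspected that Chen has tested a memo abruptly.

10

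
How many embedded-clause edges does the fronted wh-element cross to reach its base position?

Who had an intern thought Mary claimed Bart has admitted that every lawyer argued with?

3

"who" is extracted from the PP object of "argued".
Boundaries crossed, outermost first: [Ø], [Ø], [that] — 3 in total.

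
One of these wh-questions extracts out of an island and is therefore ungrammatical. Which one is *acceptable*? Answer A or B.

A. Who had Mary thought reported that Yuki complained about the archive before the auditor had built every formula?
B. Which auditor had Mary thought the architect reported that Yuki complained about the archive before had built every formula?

A

In B, the wh-phrase is extracted from inside an adjunct island (introduced by "before"), which blocks movement.
In A, the extraction path crosses only that-complement boundaries, which are transparent.
So A is grammatical.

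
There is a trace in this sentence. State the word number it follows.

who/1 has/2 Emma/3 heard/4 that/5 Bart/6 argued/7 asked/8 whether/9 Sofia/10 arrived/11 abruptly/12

7

The displaced element is "who" (word 1).
It is linked across 2 clause boundaries (that → Ø).
It functions as the subject of "asked", so the gap sits immediately after word 7 ("argued").
Base order: Emma has heard that Bart argued that who asked whether Sofia arrived abruptly.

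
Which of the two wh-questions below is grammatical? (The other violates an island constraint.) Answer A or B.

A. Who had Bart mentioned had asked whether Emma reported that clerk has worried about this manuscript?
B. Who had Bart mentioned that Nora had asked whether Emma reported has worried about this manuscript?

A

In B, the wh-phrase is extracted from inside a wh-island (introduced by "whether"), which blocks movement.
In A, the extraction path crosses only that-complement boundaries, which are transparent.
So A is grammatical.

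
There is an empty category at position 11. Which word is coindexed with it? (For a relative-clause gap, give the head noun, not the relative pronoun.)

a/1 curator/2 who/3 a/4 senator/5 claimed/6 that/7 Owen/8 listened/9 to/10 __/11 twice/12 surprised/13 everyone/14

The gap at 11 is the prepositional object of "listened", inside a relative clause.
The relative pronoun is "who" (word 3); it is bound by the head noun immediately before it.
Its filler is the head noun "curator", at word 2.

2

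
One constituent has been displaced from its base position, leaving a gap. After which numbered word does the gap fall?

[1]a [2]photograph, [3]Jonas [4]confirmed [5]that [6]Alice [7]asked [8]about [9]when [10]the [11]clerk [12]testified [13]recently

8

The displaced element is "a photograph" (word 2).
It is linked across 1 clause boundary (that).
It functions as the object of the preposition "about" of "asked", so the gap sits immediately after word 8 ("about").
Base order: Jonas confirmed that Alice asked about a photograph when the clerk testified recently.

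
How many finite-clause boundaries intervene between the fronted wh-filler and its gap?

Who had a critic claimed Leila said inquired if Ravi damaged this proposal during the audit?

2

"who" is extracted from the subject of "inquired".
Boundaries crossed, outermost first: [Ø], [Ø] — 2 in total.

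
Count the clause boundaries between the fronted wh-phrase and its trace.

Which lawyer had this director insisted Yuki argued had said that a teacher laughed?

2

"which lawyer" is extracted from the subject of "said".
Boundaries crossed, outermost first: [Ø], [Ø] — 2 in total.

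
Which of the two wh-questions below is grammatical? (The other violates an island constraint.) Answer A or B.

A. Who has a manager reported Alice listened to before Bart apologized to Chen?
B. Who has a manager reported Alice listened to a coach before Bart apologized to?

In B, the wh-phrase is extracted from inside an adjunct island (introduced by "before"), which blocks movement.
In A, the extraction path crosses only that-complement boundaries, which are transparent.
So A is grammatical.

A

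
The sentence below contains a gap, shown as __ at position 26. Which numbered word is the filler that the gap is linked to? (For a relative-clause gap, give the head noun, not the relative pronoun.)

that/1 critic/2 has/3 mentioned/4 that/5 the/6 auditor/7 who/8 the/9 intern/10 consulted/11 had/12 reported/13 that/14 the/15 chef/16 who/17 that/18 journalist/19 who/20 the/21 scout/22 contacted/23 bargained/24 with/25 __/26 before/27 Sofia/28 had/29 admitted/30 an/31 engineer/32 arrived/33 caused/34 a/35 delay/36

The gap at 26 is the prepositional object of "bargained", inside a relative clause.
The relative pronoun is "who" (word 17); it is bound by the head noun immediately before it.
Its filler is the head noun "chef", at word 16.

16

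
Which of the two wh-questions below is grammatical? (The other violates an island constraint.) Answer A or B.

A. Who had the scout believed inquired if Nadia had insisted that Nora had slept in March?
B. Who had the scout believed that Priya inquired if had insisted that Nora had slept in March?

In B, the wh-phrase is extracted from inside a wh-island (introduced by "if"), which blocks movement.
In A, the extraction path crosses only that-complement boundaries, which are transparent.
So A is grammatical.

A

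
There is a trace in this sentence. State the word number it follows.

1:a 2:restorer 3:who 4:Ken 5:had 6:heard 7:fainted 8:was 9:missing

6

The displaced element is "a restorer" (word 2).
It is linked across 1 clause boundary (Ø).
It functions as the subject of "fainted", so the gap sits immediately after word 6 ("heard").
Base order: Ken had heard a restorer fainted.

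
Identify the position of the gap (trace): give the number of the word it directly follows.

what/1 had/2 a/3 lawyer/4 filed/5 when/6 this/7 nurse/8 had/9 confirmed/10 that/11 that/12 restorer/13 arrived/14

The displaced element is "what" (word 1).
It functions as the direct object of "filed", so the gap sits immediately after word 5 ("filed").
Base order: A lawyer had filed what when this nurse had confirmed that that restorer arrived.

5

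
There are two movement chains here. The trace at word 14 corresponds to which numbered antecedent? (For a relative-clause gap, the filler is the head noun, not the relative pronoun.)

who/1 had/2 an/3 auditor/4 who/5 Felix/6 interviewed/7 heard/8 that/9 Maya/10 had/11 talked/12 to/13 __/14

1

The marked gap is the object of the preposition "to" of "talked".
Its filler is the fronted wh-phrase "who", at word 1.
(The other dependency links word 4 to a gap after word 7.)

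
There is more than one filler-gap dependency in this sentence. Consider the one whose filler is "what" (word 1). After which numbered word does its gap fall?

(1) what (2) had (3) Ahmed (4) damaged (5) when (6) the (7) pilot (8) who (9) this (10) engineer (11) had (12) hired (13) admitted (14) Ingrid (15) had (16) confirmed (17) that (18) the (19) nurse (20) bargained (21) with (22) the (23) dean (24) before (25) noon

4

The displaced element is "what" (word 1).
It functions as the direct object of "damaged", so the gap sits immediately after word 4 ("damaged").
Base order: Ahmed had damaged what when the pilot who this engineer had hired admitted Ingrid had confirmed that the nurse bargained with the dean before noon.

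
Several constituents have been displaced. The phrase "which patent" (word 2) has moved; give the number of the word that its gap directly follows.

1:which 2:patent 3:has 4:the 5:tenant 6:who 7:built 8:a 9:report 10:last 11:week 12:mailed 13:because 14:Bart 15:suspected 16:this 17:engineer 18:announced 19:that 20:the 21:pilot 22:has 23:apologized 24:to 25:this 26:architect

12

The displaced element is "which patent" (word 2).
It functions as the direct object of "mailed", so the gap sits immediately after word 12 ("mailed").
Base order: The tenant who built a report last week has mailed which patent because Bart suspected this engineer announced that the pilot has apologized to this architect.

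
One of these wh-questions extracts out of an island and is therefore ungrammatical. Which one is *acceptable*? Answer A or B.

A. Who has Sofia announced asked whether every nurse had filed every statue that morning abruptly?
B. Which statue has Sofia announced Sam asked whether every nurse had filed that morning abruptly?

In B, the wh-phrase is extracted from inside a wh-island (introduced by "whether"), which blocks movement.
In A, the extraction path crosses only that-complement boundaries, which are transparent.
So A is grammatical.

A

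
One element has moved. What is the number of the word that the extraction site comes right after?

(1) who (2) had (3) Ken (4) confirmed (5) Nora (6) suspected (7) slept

The displaced element is "who" (word 1).
It is linked across 2 clause boundaries (Ø → Ø).
It functions as the subject of "slept", so the gap sits immediately after word 6 ("suspected").
Base order: Ken had confirmed Nora suspected that who slept.

6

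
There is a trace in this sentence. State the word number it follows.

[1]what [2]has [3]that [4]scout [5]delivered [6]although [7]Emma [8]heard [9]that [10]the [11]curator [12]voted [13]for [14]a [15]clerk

5

The displaced element is "what" (word 1).
It functions as the direct object of "delivered", so the gap sits immediately after word 5 ("delivered").
Base order: That scout has delivered what although Emma heard that the curator voted for a clerk.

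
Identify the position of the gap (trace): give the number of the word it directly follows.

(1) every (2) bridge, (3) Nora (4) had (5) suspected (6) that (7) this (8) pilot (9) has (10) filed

The displaced element is "every bridge" (word 2).
It is linked across 1 clause boundary (that).
It functions as the direct object of "filed", so the gap sits immediately after word 10 ("filed").
Base order: Nora had suspected that this pilot has filed every bridge.

10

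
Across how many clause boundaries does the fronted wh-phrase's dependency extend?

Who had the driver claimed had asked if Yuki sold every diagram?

"who" is extracted from the subject of "asked".
Boundaries crossed, outermost first: [Ø] — 1 in total.

1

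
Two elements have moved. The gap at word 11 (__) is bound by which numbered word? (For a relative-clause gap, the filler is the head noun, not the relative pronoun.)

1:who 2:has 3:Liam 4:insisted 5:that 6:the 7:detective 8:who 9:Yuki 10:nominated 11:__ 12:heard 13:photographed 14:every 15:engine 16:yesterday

The marked gap is inside the relative clause, the direct object of "nominated".
Its filler is the head noun "detective" (via "who"), at word 7.
(The other dependency links word 1 to a gap after word 12.)

7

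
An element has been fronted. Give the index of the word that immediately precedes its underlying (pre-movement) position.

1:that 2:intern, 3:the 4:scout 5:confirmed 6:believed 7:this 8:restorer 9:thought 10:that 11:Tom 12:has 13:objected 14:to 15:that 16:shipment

The displaced element is "that intern" (word 2).
It is linked across 1 clause boundary (Ø).
It functions as the subject of "believed", so the gap sits immediately after word 5 ("confirmed").
Base order: The scout confirmed that that intern believed this restorer thought that Tom has objected to that shipment.

5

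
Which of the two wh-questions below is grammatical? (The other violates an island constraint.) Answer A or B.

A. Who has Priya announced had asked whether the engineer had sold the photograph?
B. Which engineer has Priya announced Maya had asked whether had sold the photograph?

In B, the wh-phrase is extracted from inside a wh-island (introduced by "whether"), which blocks movement.
In A, the extraction path crosses only that-complement boundaries, which are transparent.
So A is grammatical.

A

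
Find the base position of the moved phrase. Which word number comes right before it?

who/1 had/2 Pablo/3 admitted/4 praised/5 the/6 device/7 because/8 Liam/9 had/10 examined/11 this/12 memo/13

The displaced element is "who" (word 1).
It is linked across 1 clause boundary (Ø).
It functions as the subject of "praised", so the gap sits immediately after word 4 ("admitted").
Base order: Pablo had admitted that who praised the device because Liam had examined this memo.

4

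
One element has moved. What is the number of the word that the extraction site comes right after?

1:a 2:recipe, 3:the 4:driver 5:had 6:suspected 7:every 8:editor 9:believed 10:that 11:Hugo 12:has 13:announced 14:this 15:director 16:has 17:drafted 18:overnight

17

The displaced element is "a recipe" (word 2).
It is linked across 3 clause boundaries (Ø → that → Ø).
It functions as the direct object of "drafted", so the gap sits immediately after word 17 ("drafted").
Base order: The driver had suspected every editor believed that Hugo has announced this director has drafted a recipe overnight.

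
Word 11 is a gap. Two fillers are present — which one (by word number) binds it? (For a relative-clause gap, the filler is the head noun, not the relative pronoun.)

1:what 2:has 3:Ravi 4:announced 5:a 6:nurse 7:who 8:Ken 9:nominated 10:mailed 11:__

1

The marked gap is the direct object of "mailed".
Its filler is the fronted wh-phrase "what", at word 1.
(The other dependency links word 6 to a gap after word 9.)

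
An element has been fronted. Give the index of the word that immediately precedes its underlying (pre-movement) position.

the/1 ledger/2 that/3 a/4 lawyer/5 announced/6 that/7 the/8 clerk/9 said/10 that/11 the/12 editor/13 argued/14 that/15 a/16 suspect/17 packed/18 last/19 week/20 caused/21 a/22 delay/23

18

The displaced element is "the ledger" (word 2).
It is linked across 3 clause boundaries (that → that → that).
It functions as the direct object of "packed", so the gap sits immediately after word 18 ("packed").
Base order: A lawyer announced that the clerk said that the editor argued that a suspect packed the ledger last week.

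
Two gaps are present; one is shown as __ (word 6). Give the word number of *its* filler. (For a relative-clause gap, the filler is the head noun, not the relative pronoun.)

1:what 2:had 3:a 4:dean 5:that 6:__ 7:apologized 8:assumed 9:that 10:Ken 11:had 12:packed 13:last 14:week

The marked gap is inside the relative clause, the subject of "apologized".
Its filler is the head noun "dean" (via "that"), at word 4.
(The other dependency links word 1 to a gap after word 12.)

4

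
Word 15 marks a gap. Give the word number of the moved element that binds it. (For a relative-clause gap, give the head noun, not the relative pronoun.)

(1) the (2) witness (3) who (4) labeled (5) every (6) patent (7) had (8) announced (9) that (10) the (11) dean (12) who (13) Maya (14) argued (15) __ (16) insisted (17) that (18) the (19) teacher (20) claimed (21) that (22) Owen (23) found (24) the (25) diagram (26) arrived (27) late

11

The gap at 15 is the subject of "insisted", inside a relative clause.
The relative pronoun is "who" (word 12); it is bound by the head noun immediately before it.
Its filler is the head noun "dean", at word 11.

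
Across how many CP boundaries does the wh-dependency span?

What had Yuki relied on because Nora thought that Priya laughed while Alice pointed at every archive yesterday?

"what" originates inside the matrix clause — no clause boundary is crossed.

0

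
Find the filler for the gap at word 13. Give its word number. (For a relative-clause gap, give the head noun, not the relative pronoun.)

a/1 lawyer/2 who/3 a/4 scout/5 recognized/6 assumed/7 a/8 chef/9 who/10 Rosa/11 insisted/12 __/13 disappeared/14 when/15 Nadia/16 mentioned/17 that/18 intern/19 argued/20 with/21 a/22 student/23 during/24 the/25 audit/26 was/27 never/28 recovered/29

9

The gap at 13 is the subject of "disappeared", inside a relative clause.
The relative pronoun is "who" (word 10); it is bound by the head noun immediately before it.
Its filler is the head noun "chef", at word 9.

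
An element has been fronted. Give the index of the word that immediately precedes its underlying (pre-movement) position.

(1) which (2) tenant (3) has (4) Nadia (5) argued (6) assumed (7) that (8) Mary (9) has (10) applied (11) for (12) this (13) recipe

5

The displaced element is "which tenant" (word 2).
It is linked across 1 clause boundary (Ø).
It functions as the subject of "assumed", so the gap sits immediately after word 5 ("argued").
Base order: Nadia has argued that which tenant assumed that Mary has applied for this recipe.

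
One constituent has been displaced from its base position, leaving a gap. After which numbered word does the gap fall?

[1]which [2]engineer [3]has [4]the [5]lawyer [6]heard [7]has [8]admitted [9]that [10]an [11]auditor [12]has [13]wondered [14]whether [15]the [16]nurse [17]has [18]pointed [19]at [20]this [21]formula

6

The displaced element is "which engineer" (word 2).
It is linked across 1 clause boundary (Ø).
It functions as the subject of "admitted", so the gap sits immediately after word 6 ("heard").
Base order: The lawyer has heard which engineer has admitted that an auditor has wondered whether the nurse has pointed at this formula.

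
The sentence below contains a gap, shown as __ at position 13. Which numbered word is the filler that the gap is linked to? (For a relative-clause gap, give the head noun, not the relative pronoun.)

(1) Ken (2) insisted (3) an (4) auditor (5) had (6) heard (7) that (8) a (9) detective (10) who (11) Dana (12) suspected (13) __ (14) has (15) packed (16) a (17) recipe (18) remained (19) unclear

The gap at 13 is the subject of "packed", inside a relative clause.
The relative pronoun is "who" (word 10); it is bound by the head noun immediately before it.
Its filler is the head noun "detective", at word 9.

9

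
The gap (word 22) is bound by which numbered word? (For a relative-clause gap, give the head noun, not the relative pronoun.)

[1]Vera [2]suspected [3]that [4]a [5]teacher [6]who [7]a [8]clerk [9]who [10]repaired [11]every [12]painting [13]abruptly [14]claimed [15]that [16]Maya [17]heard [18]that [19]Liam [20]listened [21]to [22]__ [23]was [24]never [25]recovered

The gap at 22 is the prepositional object of "listened", inside a relative clause.
The relative pronoun is "who" (word 6); it is bound by the head noun immediately before it.
Its filler is the head noun "teacher", at word 5.

5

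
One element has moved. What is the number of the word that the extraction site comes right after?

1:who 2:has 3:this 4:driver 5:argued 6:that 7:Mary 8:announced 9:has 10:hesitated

8

The displaced element is "who" (word 1).
It is linked across 2 clause boundaries (that → Ø).
It functions as the subject of "hesitated", so the gap sits immediately after word 8 ("announced").
Base order: This driver has argued that Mary announced that who has hesitated.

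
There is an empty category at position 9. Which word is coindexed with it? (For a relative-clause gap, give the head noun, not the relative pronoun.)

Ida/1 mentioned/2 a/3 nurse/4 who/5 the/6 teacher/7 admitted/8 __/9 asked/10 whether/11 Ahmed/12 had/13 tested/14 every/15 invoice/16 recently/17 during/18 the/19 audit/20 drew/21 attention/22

4

The gap at 9 is the subject of "asked", inside a relative clause.
The relative pronoun is "who" (word 5); it is bound by the head noun immediately before it.
Its filler is the head noun "nurse", at word 4.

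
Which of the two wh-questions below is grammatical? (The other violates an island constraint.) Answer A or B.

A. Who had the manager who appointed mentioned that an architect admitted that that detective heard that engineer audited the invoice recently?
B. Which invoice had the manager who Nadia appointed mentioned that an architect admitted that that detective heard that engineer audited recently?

B

In A, the wh-phrase is extracted from inside a complex-NP island (relative clause) (introduced by "who"), which blocks movement.
In B, the extraction path crosses only that-complement boundaries, which are transparent.
So B is grammatical.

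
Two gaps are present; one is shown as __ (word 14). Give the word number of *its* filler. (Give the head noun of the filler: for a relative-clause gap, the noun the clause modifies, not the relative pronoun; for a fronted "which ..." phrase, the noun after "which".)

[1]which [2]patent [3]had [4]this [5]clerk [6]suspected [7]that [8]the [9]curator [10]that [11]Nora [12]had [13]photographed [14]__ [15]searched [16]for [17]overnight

The marked gap is inside the relative clause, the direct object of "photographed".
Its filler is the head noun "curator" (via "that"), at word 9.
(The other dependency links word 2 to a gap after word 16.)

9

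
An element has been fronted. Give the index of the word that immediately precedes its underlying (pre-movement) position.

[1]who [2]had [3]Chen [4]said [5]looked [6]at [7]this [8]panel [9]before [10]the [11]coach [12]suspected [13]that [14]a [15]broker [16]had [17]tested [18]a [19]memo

4

The displaced element is "who" (word 1).
It is linked across 1 clause boundary (Ø).
It functions as the subject of "looked", so the gap sits immediately after word 4 ("said").
Base order: Chen had said that who looked at this panel before the coach suspected that a broker had tested a memo.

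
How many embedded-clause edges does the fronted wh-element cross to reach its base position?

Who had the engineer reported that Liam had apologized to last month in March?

"who" is extracted from the PP object of "apologized".
Boundaries crossed, outermost first: [that] — 1 in total.

1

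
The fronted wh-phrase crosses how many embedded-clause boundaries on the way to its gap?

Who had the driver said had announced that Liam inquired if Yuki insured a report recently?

"who" is extracted from the subject of "announced".
Boundaries crossed, outermost first: [Ø] — 1 in total.

1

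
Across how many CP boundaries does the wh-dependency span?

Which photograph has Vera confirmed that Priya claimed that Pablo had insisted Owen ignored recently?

"which photograph" is extracted from the object of "ignored".
Boundaries crossed, outermost first: [that], [that], [Ø] — 3 in total.

3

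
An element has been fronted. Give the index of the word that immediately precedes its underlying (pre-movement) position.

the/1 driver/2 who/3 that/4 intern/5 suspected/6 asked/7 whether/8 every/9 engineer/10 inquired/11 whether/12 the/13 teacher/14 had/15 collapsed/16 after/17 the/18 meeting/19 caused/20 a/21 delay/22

6

The displaced element is "the driver" (word 2).
It is linked across 1 clause boundary (Ø).
It functions as the subject of "asked", so the gap sits immediately after word 6 ("suspected").
Base order: That intern suspected that the driver asked whether every engineer inquired whether the teacher had collapsed after the meeting.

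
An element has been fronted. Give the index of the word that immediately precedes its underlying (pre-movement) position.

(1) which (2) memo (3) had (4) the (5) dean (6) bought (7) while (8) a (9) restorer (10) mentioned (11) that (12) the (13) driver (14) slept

The displaced element is "which memo" (word 2).
It functions as the direct object of "bought", so the gap sits immediately after word 6 ("bought").
Base order: The dean had bought which memo while a restorer mentioned that the driver slept.

6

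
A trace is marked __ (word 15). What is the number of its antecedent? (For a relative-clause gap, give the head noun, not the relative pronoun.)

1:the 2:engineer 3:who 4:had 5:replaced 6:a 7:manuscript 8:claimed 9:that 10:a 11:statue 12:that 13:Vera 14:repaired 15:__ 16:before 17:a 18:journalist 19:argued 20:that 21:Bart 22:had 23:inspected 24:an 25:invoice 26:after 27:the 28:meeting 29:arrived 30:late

11

The gap at 15 is the object of "repaired", inside a relative clause.
The relative pronoun is "that" (word 12); it is bound by the head noun immediately before it.
Its filler is the head noun "statue", at word 11.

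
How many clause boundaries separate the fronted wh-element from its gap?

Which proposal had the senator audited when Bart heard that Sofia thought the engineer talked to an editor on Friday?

0

"which proposal" originates inside the matrix clause — no clause boundary is crossed.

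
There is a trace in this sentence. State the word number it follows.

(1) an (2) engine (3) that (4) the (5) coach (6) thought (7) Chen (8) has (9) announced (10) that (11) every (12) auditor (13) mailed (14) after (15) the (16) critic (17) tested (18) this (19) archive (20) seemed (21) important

The displaced element is "an engine" (word 2).
It is linked across 2 clause boundaries (Ø → that).
It functions as the direct object of "mailed", so the gap sits immediately after word 13 ("mailed").
Base order: The coach thought Chen has announced that every auditor mailed an engine after the critic tested this archive.

13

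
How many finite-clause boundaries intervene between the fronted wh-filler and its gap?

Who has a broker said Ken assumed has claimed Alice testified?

2

"who" is extracted from the subject of "claimed".
Boundaries crossed, outermost first: [Ø], [Ø] — 2 in total.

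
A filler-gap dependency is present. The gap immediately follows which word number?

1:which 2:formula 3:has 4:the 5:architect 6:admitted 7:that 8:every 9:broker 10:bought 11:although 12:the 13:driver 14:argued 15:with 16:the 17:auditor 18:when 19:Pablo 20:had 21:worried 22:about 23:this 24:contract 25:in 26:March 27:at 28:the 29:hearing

The displaced element is "which formula" (word 2).
It is linked across 1 clause boundary (that).
It functions as the direct object of "bought", so the gap sits immediately after word 10 ("bought").
Base order: The architect has admitted that every broker bought which formula although the driver argued with the auditor when Pablo had worried about this contract in March at the hearing.

10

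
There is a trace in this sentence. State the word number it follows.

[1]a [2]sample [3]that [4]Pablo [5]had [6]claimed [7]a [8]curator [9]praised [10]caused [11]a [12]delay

The displaced element is "a sample" (word 2).
It is linked across 1 clause boundary (Ø).
It functions as the direct object of "praised", so the gap sits immediately after word 9 ("praised").
Base order: Pablo had claimed a curator praised a sample.

9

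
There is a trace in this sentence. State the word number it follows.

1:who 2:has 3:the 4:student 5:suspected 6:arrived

The displaced element is "who" (word 1).
It is linked across 1 clause boundary (Ø).
It functions as the subject of "arrived", so the gap sits immediately after word 5 ("suspected").
Base order: The student has suspected who arrived.

5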